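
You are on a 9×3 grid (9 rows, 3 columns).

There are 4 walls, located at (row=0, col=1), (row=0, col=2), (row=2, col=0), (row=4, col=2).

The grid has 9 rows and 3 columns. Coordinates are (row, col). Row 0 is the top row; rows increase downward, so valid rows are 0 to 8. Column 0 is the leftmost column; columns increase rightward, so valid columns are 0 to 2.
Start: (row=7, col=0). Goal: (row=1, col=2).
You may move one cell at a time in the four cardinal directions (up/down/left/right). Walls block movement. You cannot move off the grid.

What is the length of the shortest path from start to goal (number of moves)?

Answer: Shortest path length: 8

Derivation:
BFS from (row=7, col=0) until reaching (row=1, col=2):
  Distance 0: (row=7, col=0)
  Distance 1: (row=6, col=0), (row=7, col=1), (row=8, col=0)
  Distance 2: (row=5, col=0), (row=6, col=1), (row=7, col=2), (row=8, col=1)
  Distance 3: (row=4, col=0), (row=5, col=1), (row=6, col=2), (row=8, col=2)
  Distance 4: (row=3, col=0), (row=4, col=1), (row=5, col=2)
  Distance 5: (row=3, col=1)
  Distance 6: (row=2, col=1), (row=3, col=2)
  Distance 7: (row=1, col=1), (row=2, col=2)
  Distance 8: (row=1, col=0), (row=1, col=2)  <- goal reached here
One shortest path (8 moves): (row=7, col=0) -> (row=7, col=1) -> (row=6, col=1) -> (row=5, col=1) -> (row=4, col=1) -> (row=3, col=1) -> (row=3, col=2) -> (row=2, col=2) -> (row=1, col=2)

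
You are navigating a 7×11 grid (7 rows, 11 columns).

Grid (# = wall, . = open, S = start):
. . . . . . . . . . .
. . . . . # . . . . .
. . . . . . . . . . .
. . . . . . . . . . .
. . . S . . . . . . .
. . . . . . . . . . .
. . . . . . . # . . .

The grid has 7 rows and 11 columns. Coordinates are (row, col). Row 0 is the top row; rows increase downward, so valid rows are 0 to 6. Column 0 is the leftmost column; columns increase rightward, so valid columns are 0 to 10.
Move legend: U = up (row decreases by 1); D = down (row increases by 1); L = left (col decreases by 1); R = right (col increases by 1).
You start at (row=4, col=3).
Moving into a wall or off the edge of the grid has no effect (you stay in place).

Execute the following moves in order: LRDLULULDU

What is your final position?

Answer: Final position: (row=3, col=0)

Derivation:
Start: (row=4, col=3)
  L (left): (row=4, col=3) -> (row=4, col=2)
  R (right): (row=4, col=2) -> (row=4, col=3)
  D (down): (row=4, col=3) -> (row=5, col=3)
  L (left): (row=5, col=3) -> (row=5, col=2)
  U (up): (row=5, col=2) -> (row=4, col=2)
  L (left): (row=4, col=2) -> (row=4, col=1)
  U (up): (row=4, col=1) -> (row=3, col=1)
  L (left): (row=3, col=1) -> (row=3, col=0)
  D (down): (row=3, col=0) -> (row=4, col=0)
  U (up): (row=4, col=0) -> (row=3, col=0)
Final: (row=3, col=0)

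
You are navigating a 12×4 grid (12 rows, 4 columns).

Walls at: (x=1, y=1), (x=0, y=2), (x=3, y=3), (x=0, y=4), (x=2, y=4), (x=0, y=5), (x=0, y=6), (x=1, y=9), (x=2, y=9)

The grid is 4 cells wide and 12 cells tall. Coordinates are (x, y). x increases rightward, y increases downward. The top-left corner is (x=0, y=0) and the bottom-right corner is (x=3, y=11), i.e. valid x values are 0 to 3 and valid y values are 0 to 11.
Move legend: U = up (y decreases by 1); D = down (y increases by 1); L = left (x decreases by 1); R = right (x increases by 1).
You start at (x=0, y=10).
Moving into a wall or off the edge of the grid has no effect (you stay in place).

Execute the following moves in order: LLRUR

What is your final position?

Start: (x=0, y=10)
  L (left): blocked, stay at (x=0, y=10)
  L (left): blocked, stay at (x=0, y=10)
  R (right): (x=0, y=10) -> (x=1, y=10)
  U (up): blocked, stay at (x=1, y=10)
  R (right): (x=1, y=10) -> (x=2, y=10)
Final: (x=2, y=10)

Answer: Final position: (x=2, y=10)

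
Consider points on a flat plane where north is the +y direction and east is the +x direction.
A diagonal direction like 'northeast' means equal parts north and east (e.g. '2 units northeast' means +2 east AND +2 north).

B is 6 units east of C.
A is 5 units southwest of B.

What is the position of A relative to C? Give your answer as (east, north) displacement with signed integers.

Place C at the origin (east=0, north=0).
  B is 6 units east of C: delta (east=+6, north=+0); B at (east=6, north=0).
  A is 5 units southwest of B: delta (east=-5, north=-5); A at (east=1, north=-5).
Therefore A relative to C: (east=1, north=-5).

Answer: A is at (east=1, north=-5) relative to C.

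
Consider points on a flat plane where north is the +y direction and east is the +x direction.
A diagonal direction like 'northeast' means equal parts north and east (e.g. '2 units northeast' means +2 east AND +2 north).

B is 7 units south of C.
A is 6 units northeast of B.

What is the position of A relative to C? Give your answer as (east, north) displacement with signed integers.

Answer: A is at (east=6, north=-1) relative to C.

Derivation:
Place C at the origin (east=0, north=0).
  B is 7 units south of C: delta (east=+0, north=-7); B at (east=0, north=-7).
  A is 6 units northeast of B: delta (east=+6, north=+6); A at (east=6, north=-1).
Therefore A relative to C: (east=6, north=-1).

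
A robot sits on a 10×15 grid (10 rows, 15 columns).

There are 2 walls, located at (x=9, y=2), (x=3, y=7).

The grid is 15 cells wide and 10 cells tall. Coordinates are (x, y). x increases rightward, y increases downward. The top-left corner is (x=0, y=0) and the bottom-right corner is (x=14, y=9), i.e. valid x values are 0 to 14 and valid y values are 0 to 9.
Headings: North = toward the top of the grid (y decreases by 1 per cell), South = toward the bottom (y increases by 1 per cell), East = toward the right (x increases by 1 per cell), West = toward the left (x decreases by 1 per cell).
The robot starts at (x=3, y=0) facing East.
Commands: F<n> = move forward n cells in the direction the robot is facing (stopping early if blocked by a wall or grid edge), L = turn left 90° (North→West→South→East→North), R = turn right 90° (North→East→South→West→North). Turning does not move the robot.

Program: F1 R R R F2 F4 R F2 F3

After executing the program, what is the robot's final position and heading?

Answer: Final position: (x=9, y=0), facing East

Derivation:
Start: (x=3, y=0), facing East
  F1: move forward 1, now at (x=4, y=0)
  R: turn right, now facing South
  R: turn right, now facing West
  R: turn right, now facing North
  F2: move forward 0/2 (blocked), now at (x=4, y=0)
  F4: move forward 0/4 (blocked), now at (x=4, y=0)
  R: turn right, now facing East
  F2: move forward 2, now at (x=6, y=0)
  F3: move forward 3, now at (x=9, y=0)
Final: (x=9, y=0), facing East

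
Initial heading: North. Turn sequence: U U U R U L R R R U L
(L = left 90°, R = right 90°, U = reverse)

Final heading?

Start: North
  U (U-turn (180°)) -> South
  U (U-turn (180°)) -> North
  U (U-turn (180°)) -> South
  R (right (90° clockwise)) -> West
  U (U-turn (180°)) -> East
  L (left (90° counter-clockwise)) -> North
  R (right (90° clockwise)) -> East
  R (right (90° clockwise)) -> South
  R (right (90° clockwise)) -> West
  U (U-turn (180°)) -> East
  L (left (90° counter-clockwise)) -> North
Final: North

Answer: Final heading: North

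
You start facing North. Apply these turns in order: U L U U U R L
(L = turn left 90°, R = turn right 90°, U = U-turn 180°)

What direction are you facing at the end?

Answer: Final heading: West

Derivation:
Start: North
  U (U-turn (180°)) -> South
  L (left (90° counter-clockwise)) -> East
  U (U-turn (180°)) -> West
  U (U-turn (180°)) -> East
  U (U-turn (180°)) -> West
  R (right (90° clockwise)) -> North
  L (left (90° counter-clockwise)) -> West
Final: West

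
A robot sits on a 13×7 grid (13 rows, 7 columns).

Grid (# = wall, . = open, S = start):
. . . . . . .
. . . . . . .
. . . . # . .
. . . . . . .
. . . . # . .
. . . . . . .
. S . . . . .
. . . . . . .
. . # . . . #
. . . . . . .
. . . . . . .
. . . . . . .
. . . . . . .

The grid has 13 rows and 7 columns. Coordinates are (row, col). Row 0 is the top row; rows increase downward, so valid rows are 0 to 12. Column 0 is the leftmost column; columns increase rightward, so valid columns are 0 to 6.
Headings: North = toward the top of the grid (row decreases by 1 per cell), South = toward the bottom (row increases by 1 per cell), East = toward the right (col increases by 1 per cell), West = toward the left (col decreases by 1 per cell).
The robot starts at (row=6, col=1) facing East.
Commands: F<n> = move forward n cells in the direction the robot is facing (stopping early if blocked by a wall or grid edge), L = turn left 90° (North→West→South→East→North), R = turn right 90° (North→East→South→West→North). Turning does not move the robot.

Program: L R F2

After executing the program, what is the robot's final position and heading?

Start: (row=6, col=1), facing East
  L: turn left, now facing North
  R: turn right, now facing East
  F2: move forward 2, now at (row=6, col=3)
Final: (row=6, col=3), facing East

Answer: Final position: (row=6, col=3), facing East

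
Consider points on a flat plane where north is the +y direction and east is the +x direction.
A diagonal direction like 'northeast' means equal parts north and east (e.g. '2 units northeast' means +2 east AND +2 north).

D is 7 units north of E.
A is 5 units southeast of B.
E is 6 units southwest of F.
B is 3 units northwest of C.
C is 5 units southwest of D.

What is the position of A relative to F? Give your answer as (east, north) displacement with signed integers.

Place F at the origin (east=0, north=0).
  E is 6 units southwest of F: delta (east=-6, north=-6); E at (east=-6, north=-6).
  D is 7 units north of E: delta (east=+0, north=+7); D at (east=-6, north=1).
  C is 5 units southwest of D: delta (east=-5, north=-5); C at (east=-11, north=-4).
  B is 3 units northwest of C: delta (east=-3, north=+3); B at (east=-14, north=-1).
  A is 5 units southeast of B: delta (east=+5, north=-5); A at (east=-9, north=-6).
Therefore A relative to F: (east=-9, north=-6).

Answer: A is at (east=-9, north=-6) relative to F.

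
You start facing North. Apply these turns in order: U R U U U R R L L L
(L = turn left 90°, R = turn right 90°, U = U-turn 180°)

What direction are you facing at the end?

Start: North
  U (U-turn (180°)) -> South
  R (right (90° clockwise)) -> West
  U (U-turn (180°)) -> East
  U (U-turn (180°)) -> West
  U (U-turn (180°)) -> East
  R (right (90° clockwise)) -> South
  R (right (90° clockwise)) -> West
  L (left (90° counter-clockwise)) -> South
  L (left (90° counter-clockwise)) -> East
  L (left (90° counter-clockwise)) -> North
Final: North

Answer: Final heading: North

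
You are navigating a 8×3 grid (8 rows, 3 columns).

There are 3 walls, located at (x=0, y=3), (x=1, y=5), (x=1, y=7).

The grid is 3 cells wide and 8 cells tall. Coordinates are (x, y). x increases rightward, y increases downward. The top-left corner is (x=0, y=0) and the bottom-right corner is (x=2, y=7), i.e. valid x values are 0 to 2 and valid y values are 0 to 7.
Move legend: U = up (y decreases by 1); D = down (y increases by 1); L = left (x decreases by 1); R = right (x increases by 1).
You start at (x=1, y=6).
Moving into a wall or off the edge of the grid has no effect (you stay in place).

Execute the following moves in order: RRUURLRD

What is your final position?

Answer: Final position: (x=2, y=5)

Derivation:
Start: (x=1, y=6)
  R (right): (x=1, y=6) -> (x=2, y=6)
  R (right): blocked, stay at (x=2, y=6)
  U (up): (x=2, y=6) -> (x=2, y=5)
  U (up): (x=2, y=5) -> (x=2, y=4)
  R (right): blocked, stay at (x=2, y=4)
  L (left): (x=2, y=4) -> (x=1, y=4)
  R (right): (x=1, y=4) -> (x=2, y=4)
  D (down): (x=2, y=4) -> (x=2, y=5)
Final: (x=2, y=5)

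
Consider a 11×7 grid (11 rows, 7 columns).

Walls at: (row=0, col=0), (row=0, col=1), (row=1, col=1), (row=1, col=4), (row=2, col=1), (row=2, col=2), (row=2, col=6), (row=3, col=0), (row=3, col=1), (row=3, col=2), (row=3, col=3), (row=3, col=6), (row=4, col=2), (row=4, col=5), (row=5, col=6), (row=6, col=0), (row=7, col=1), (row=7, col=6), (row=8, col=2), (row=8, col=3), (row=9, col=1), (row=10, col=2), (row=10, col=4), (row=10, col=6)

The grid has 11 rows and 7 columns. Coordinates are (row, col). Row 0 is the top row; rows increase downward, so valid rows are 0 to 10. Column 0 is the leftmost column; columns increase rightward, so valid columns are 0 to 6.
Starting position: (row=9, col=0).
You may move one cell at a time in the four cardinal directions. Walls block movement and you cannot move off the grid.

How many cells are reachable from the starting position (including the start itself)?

BFS flood-fill from (row=9, col=0):
  Distance 0: (row=9, col=0)
  Distance 1: (row=8, col=0), (row=10, col=0)
  Distance 2: (row=7, col=0), (row=8, col=1), (row=10, col=1)
Total reachable: 6 (grid has 53 open cells total)

Answer: Reachable cells: 6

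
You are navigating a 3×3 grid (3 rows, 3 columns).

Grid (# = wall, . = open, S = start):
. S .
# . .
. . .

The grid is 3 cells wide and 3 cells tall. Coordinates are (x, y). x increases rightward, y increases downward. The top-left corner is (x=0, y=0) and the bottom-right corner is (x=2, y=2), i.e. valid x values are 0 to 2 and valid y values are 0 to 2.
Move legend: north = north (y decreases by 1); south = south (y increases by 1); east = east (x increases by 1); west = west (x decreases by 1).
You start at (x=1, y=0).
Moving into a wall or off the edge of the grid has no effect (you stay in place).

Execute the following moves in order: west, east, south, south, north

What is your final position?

Start: (x=1, y=0)
  west (west): (x=1, y=0) -> (x=0, y=0)
  east (east): (x=0, y=0) -> (x=1, y=0)
  south (south): (x=1, y=0) -> (x=1, y=1)
  south (south): (x=1, y=1) -> (x=1, y=2)
  north (north): (x=1, y=2) -> (x=1, y=1)
Final: (x=1, y=1)

Answer: Final position: (x=1, y=1)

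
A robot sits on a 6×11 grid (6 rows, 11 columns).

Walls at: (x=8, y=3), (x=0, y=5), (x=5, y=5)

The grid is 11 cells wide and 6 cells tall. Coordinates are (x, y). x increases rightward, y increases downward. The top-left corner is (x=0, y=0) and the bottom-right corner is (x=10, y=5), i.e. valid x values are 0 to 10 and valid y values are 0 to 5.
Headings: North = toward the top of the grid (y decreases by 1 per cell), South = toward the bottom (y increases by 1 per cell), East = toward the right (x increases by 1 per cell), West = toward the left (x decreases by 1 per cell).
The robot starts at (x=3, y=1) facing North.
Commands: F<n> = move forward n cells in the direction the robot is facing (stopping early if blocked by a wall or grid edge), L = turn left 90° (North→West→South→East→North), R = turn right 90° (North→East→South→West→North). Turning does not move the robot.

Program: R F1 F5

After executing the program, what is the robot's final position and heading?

Answer: Final position: (x=9, y=1), facing East

Derivation:
Start: (x=3, y=1), facing North
  R: turn right, now facing East
  F1: move forward 1, now at (x=4, y=1)
  F5: move forward 5, now at (x=9, y=1)
Final: (x=9, y=1), facing East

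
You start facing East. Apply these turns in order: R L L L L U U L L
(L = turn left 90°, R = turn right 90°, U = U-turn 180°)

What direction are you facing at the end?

Start: East
  R (right (90° clockwise)) -> South
  L (left (90° counter-clockwise)) -> East
  L (left (90° counter-clockwise)) -> North
  L (left (90° counter-clockwise)) -> West
  L (left (90° counter-clockwise)) -> South
  U (U-turn (180°)) -> North
  U (U-turn (180°)) -> South
  L (left (90° counter-clockwise)) -> East
  L (left (90° counter-clockwise)) -> North
Final: North

Answer: Final heading: North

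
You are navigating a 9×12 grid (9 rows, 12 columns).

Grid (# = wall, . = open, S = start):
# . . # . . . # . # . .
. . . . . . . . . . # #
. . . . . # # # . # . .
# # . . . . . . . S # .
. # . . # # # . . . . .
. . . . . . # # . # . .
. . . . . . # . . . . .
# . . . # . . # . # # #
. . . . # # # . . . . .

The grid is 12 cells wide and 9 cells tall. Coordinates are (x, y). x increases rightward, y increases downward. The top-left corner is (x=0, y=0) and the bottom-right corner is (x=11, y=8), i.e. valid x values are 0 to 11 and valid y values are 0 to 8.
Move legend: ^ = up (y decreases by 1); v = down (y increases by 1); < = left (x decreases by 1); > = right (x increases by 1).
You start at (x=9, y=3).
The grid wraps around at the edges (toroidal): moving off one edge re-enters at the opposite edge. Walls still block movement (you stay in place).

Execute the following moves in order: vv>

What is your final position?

Answer: Final position: (x=10, y=4)

Derivation:
Start: (x=9, y=3)
  v (down): (x=9, y=3) -> (x=9, y=4)
  v (down): blocked, stay at (x=9, y=4)
  > (right): (x=9, y=4) -> (x=10, y=4)
Final: (x=10, y=4)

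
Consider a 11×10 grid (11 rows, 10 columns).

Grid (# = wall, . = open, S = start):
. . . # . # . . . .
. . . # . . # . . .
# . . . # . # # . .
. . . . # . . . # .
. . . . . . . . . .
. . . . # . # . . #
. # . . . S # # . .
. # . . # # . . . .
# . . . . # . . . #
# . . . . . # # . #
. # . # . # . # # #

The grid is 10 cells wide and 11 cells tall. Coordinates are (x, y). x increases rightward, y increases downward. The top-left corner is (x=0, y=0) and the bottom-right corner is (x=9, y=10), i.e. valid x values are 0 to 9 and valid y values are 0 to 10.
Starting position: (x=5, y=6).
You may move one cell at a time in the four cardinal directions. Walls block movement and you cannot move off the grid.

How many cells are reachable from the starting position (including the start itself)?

Answer: Reachable cells: 76

Derivation:
BFS flood-fill from (x=5, y=6):
  Distance 0: (x=5, y=6)
  Distance 1: (x=5, y=5), (x=4, y=6)
  Distance 2: (x=5, y=4), (x=3, y=6)
  Distance 3: (x=5, y=3), (x=4, y=4), (x=6, y=4), (x=3, y=5), (x=2, y=6), (x=3, y=7)
  Distance 4: (x=5, y=2), (x=6, y=3), (x=3, y=4), (x=7, y=4), (x=2, y=5), (x=2, y=7), (x=3, y=8)
  Distance 5: (x=5, y=1), (x=3, y=3), (x=7, y=3), (x=2, y=4), (x=8, y=4), (x=1, y=5), (x=7, y=5), (x=2, y=8), (x=4, y=8), (x=3, y=9)
  Distance 6: (x=4, y=1), (x=3, y=2), (x=2, y=3), (x=1, y=4), (x=9, y=4), (x=0, y=5), (x=8, y=5), (x=1, y=8), (x=2, y=9), (x=4, y=9)
  Distance 7: (x=4, y=0), (x=2, y=2), (x=1, y=3), (x=9, y=3), (x=0, y=4), (x=0, y=6), (x=8, y=6), (x=1, y=9), (x=5, y=9), (x=2, y=10), (x=4, y=10)
  Distance 8: (x=2, y=1), (x=1, y=2), (x=9, y=2), (x=0, y=3), (x=9, y=6), (x=0, y=7), (x=8, y=7)
  Distance 9: (x=2, y=0), (x=1, y=1), (x=9, y=1), (x=8, y=2), (x=7, y=7), (x=9, y=7), (x=8, y=8)
  Distance 10: (x=1, y=0), (x=9, y=0), (x=0, y=1), (x=8, y=1), (x=6, y=7), (x=7, y=8), (x=8, y=9)
  Distance 11: (x=0, y=0), (x=8, y=0), (x=7, y=1), (x=6, y=8)
  Distance 12: (x=7, y=0)
  Distance 13: (x=6, y=0)
Total reachable: 76 (grid has 78 open cells total)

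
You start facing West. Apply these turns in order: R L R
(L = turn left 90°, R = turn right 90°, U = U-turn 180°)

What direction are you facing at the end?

Answer: Final heading: North

Derivation:
Start: West
  R (right (90° clockwise)) -> North
  L (left (90° counter-clockwise)) -> West
  R (right (90° clockwise)) -> North
Final: North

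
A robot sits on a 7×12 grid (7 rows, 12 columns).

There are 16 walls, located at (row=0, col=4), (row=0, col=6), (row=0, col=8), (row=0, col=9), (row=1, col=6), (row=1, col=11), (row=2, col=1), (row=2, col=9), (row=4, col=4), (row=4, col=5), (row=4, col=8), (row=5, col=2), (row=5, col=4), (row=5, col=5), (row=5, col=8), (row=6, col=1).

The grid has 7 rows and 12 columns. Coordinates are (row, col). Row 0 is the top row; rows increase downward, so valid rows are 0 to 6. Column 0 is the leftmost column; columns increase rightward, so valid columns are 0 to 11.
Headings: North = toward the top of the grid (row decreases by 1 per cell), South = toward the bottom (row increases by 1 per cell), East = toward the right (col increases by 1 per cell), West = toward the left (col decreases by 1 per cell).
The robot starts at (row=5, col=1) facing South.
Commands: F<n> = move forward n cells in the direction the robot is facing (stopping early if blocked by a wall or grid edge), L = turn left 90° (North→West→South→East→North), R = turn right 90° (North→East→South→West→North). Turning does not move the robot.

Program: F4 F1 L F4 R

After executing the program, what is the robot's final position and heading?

Answer: Final position: (row=5, col=1), facing South

Derivation:
Start: (row=5, col=1), facing South
  F4: move forward 0/4 (blocked), now at (row=5, col=1)
  F1: move forward 0/1 (blocked), now at (row=5, col=1)
  L: turn left, now facing East
  F4: move forward 0/4 (blocked), now at (row=5, col=1)
  R: turn right, now facing South
Final: (row=5, col=1), facing South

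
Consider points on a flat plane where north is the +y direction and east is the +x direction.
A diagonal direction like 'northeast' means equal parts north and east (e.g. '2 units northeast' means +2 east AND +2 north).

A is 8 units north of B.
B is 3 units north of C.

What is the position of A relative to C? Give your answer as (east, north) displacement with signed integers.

Answer: A is at (east=0, north=11) relative to C.

Derivation:
Place C at the origin (east=0, north=0).
  B is 3 units north of C: delta (east=+0, north=+3); B at (east=0, north=3).
  A is 8 units north of B: delta (east=+0, north=+8); A at (east=0, north=11).
Therefore A relative to C: (east=0, north=11).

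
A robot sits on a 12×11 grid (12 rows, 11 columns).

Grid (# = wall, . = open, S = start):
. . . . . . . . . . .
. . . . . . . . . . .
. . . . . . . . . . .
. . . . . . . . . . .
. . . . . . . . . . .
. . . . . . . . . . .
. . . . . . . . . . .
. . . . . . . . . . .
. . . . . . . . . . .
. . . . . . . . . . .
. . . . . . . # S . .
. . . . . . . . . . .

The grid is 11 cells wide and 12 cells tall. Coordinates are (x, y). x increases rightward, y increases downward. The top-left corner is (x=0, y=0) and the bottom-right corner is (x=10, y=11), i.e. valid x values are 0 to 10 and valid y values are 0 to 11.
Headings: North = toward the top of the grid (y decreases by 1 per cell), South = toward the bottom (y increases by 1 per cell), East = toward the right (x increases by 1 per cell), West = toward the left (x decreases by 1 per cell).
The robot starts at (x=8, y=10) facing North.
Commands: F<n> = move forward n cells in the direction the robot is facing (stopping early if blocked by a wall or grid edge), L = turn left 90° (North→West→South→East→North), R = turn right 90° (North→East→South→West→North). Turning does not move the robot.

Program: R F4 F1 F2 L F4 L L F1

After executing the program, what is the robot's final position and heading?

Answer: Final position: (x=10, y=7), facing South

Derivation:
Start: (x=8, y=10), facing North
  R: turn right, now facing East
  F4: move forward 2/4 (blocked), now at (x=10, y=10)
  F1: move forward 0/1 (blocked), now at (x=10, y=10)
  F2: move forward 0/2 (blocked), now at (x=10, y=10)
  L: turn left, now facing North
  F4: move forward 4, now at (x=10, y=6)
  L: turn left, now facing West
  L: turn left, now facing South
  F1: move forward 1, now at (x=10, y=7)
Final: (x=10, y=7), facing South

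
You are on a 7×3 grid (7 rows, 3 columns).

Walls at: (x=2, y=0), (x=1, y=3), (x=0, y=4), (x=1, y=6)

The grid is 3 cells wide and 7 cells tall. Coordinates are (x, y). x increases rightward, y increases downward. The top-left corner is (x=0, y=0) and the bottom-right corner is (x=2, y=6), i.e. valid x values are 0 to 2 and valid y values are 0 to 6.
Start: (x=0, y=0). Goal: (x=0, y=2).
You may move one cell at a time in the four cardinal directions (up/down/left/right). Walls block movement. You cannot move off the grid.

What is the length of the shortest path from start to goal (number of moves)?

Answer: Shortest path length: 2

Derivation:
BFS from (x=0, y=0) until reaching (x=0, y=2):
  Distance 0: (x=0, y=0)
  Distance 1: (x=1, y=0), (x=0, y=1)
  Distance 2: (x=1, y=1), (x=0, y=2)  <- goal reached here
One shortest path (2 moves): (x=0, y=0) -> (x=0, y=1) -> (x=0, y=2)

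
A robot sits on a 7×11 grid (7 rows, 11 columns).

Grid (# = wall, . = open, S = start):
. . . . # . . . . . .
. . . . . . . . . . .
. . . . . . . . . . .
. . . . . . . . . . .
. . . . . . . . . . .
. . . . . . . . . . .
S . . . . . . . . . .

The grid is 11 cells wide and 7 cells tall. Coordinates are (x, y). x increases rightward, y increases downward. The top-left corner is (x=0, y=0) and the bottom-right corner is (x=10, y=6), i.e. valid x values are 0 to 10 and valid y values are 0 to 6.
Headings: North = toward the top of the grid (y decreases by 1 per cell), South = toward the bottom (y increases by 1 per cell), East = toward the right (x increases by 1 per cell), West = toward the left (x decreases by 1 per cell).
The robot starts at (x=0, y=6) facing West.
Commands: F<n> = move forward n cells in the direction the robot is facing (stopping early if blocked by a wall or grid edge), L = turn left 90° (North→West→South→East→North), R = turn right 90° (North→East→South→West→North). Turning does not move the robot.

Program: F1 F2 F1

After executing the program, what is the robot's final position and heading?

Start: (x=0, y=6), facing West
  F1: move forward 0/1 (blocked), now at (x=0, y=6)
  F2: move forward 0/2 (blocked), now at (x=0, y=6)
  F1: move forward 0/1 (blocked), now at (x=0, y=6)
Final: (x=0, y=6), facing West

Answer: Final position: (x=0, y=6), facing West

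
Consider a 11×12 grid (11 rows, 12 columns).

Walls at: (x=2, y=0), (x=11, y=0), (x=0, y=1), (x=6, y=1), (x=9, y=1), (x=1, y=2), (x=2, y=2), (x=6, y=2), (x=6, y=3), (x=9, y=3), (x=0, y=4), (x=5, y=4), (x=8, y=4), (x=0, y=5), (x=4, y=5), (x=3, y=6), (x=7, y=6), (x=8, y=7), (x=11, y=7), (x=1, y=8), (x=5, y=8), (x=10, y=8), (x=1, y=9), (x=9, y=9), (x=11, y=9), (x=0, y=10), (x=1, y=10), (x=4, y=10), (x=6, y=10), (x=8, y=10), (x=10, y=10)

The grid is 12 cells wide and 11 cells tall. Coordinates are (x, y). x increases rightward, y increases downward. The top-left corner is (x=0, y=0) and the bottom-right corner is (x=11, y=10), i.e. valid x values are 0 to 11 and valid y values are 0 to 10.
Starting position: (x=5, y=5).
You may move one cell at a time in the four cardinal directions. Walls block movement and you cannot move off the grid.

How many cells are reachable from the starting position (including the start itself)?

Answer: Reachable cells: 97

Derivation:
BFS flood-fill from (x=5, y=5):
  Distance 0: (x=5, y=5)
  Distance 1: (x=6, y=5), (x=5, y=6)
  Distance 2: (x=6, y=4), (x=7, y=5), (x=4, y=6), (x=6, y=6), (x=5, y=7)
  Distance 3: (x=7, y=4), (x=8, y=5), (x=4, y=7), (x=6, y=7)
  Distance 4: (x=7, y=3), (x=9, y=5), (x=8, y=6), (x=3, y=7), (x=7, y=7), (x=4, y=8), (x=6, y=8)
  Distance 5: (x=7, y=2), (x=8, y=3), (x=9, y=4), (x=10, y=5), (x=9, y=6), (x=2, y=7), (x=3, y=8), (x=7, y=8), (x=4, y=9), (x=6, y=9)
  Distance 6: (x=7, y=1), (x=8, y=2), (x=10, y=4), (x=11, y=5), (x=2, y=6), (x=10, y=6), (x=1, y=7), (x=9, y=7), (x=2, y=8), (x=8, y=8), (x=3, y=9), (x=5, y=9), (x=7, y=9)
  Distance 7: (x=7, y=0), (x=8, y=1), (x=9, y=2), (x=10, y=3), (x=11, y=4), (x=2, y=5), (x=1, y=6), (x=11, y=6), (x=0, y=7), (x=10, y=7), (x=9, y=8), (x=2, y=9), (x=8, y=9), (x=3, y=10), (x=5, y=10), (x=7, y=10)
  Distance 8: (x=6, y=0), (x=8, y=0), (x=10, y=2), (x=11, y=3), (x=2, y=4), (x=1, y=5), (x=3, y=5), (x=0, y=6), (x=0, y=8), (x=2, y=10)
  Distance 9: (x=5, y=0), (x=9, y=0), (x=10, y=1), (x=11, y=2), (x=2, y=3), (x=1, y=4), (x=3, y=4), (x=0, y=9)
  Distance 10: (x=4, y=0), (x=10, y=0), (x=5, y=1), (x=11, y=1), (x=1, y=3), (x=3, y=3), (x=4, y=4)
  Distance 11: (x=3, y=0), (x=4, y=1), (x=3, y=2), (x=5, y=2), (x=0, y=3), (x=4, y=3)
  Distance 12: (x=3, y=1), (x=0, y=2), (x=4, y=2), (x=5, y=3)
  Distance 13: (x=2, y=1)
  Distance 14: (x=1, y=1)
  Distance 15: (x=1, y=0)
  Distance 16: (x=0, y=0)
Total reachable: 97 (grid has 101 open cells total)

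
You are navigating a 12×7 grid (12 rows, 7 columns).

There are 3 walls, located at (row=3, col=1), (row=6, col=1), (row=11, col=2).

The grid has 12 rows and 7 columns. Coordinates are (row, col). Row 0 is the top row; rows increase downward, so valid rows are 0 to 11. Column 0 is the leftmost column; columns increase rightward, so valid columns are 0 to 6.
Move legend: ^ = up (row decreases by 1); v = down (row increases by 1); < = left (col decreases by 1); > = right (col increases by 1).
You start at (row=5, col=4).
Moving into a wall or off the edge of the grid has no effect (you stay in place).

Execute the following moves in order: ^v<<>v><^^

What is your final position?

Start: (row=5, col=4)
  ^ (up): (row=5, col=4) -> (row=4, col=4)
  v (down): (row=4, col=4) -> (row=5, col=4)
  < (left): (row=5, col=4) -> (row=5, col=3)
  < (left): (row=5, col=3) -> (row=5, col=2)
  > (right): (row=5, col=2) -> (row=5, col=3)
  v (down): (row=5, col=3) -> (row=6, col=3)
  > (right): (row=6, col=3) -> (row=6, col=4)
  < (left): (row=6, col=4) -> (row=6, col=3)
  ^ (up): (row=6, col=3) -> (row=5, col=3)
  ^ (up): (row=5, col=3) -> (row=4, col=3)
Final: (row=4, col=3)

Answer: Final position: (row=4, col=3)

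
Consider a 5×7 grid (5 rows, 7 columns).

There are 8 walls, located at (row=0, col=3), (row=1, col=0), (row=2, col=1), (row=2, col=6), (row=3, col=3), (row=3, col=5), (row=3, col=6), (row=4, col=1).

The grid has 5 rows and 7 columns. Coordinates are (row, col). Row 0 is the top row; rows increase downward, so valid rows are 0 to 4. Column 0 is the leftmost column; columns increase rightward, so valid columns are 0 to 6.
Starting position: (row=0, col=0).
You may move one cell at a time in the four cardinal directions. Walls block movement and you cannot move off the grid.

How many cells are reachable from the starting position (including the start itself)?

BFS flood-fill from (row=0, col=0):
  Distance 0: (row=0, col=0)
  Distance 1: (row=0, col=1)
  Distance 2: (row=0, col=2), (row=1, col=1)
  Distance 3: (row=1, col=2)
  Distance 4: (row=1, col=3), (row=2, col=2)
  Distance 5: (row=1, col=4), (row=2, col=3), (row=3, col=2)
  Distance 6: (row=0, col=4), (row=1, col=5), (row=2, col=4), (row=3, col=1), (row=4, col=2)
  Distance 7: (row=0, col=5), (row=1, col=6), (row=2, col=5), (row=3, col=0), (row=3, col=4), (row=4, col=3)
  Distance 8: (row=0, col=6), (row=2, col=0), (row=4, col=0), (row=4, col=4)
  Distance 9: (row=4, col=5)
  Distance 10: (row=4, col=6)
Total reachable: 27 (grid has 27 open cells total)

Answer: Reachable cells: 27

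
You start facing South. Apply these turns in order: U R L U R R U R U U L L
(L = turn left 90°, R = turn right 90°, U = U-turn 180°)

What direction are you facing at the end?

Start: South
  U (U-turn (180°)) -> North
  R (right (90° clockwise)) -> East
  L (left (90° counter-clockwise)) -> North
  U (U-turn (180°)) -> South
  R (right (90° clockwise)) -> West
  R (right (90° clockwise)) -> North
  U (U-turn (180°)) -> South
  R (right (90° clockwise)) -> West
  U (U-turn (180°)) -> East
  U (U-turn (180°)) -> West
  L (left (90° counter-clockwise)) -> South
  L (left (90° counter-clockwise)) -> East
Final: East

Answer: Final heading: East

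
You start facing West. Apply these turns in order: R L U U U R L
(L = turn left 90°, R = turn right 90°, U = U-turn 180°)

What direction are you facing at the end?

Answer: Final heading: East

Derivation:
Start: West
  R (right (90° clockwise)) -> North
  L (left (90° counter-clockwise)) -> West
  U (U-turn (180°)) -> East
  U (U-turn (180°)) -> West
  U (U-turn (180°)) -> East
  R (right (90° clockwise)) -> South
  L (left (90° counter-clockwise)) -> East
Final: East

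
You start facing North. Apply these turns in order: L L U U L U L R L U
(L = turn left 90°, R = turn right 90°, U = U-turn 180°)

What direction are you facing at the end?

Start: North
  L (left (90° counter-clockwise)) -> West
  L (left (90° counter-clockwise)) -> South
  U (U-turn (180°)) -> North
  U (U-turn (180°)) -> South
  L (left (90° counter-clockwise)) -> East
  U (U-turn (180°)) -> West
  L (left (90° counter-clockwise)) -> South
  R (right (90° clockwise)) -> West
  L (left (90° counter-clockwise)) -> South
  U (U-turn (180°)) -> North
Final: North

Answer: Final heading: North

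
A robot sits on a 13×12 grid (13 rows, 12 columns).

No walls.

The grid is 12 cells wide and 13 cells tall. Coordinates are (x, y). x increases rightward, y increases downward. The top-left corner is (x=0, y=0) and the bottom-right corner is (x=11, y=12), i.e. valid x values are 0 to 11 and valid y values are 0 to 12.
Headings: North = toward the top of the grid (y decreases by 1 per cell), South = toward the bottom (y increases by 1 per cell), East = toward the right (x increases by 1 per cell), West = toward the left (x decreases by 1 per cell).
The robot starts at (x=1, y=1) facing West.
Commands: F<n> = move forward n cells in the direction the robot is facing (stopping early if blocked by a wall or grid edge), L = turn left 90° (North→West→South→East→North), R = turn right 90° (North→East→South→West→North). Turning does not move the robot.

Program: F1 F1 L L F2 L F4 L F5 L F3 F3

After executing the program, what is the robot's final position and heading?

Start: (x=1, y=1), facing West
  F1: move forward 1, now at (x=0, y=1)
  F1: move forward 0/1 (blocked), now at (x=0, y=1)
  L: turn left, now facing South
  L: turn left, now facing East
  F2: move forward 2, now at (x=2, y=1)
  L: turn left, now facing North
  F4: move forward 1/4 (blocked), now at (x=2, y=0)
  L: turn left, now facing West
  F5: move forward 2/5 (blocked), now at (x=0, y=0)
  L: turn left, now facing South
  F3: move forward 3, now at (x=0, y=3)
  F3: move forward 3, now at (x=0, y=6)
Final: (x=0, y=6), facing South

Answer: Final position: (x=0, y=6), facing South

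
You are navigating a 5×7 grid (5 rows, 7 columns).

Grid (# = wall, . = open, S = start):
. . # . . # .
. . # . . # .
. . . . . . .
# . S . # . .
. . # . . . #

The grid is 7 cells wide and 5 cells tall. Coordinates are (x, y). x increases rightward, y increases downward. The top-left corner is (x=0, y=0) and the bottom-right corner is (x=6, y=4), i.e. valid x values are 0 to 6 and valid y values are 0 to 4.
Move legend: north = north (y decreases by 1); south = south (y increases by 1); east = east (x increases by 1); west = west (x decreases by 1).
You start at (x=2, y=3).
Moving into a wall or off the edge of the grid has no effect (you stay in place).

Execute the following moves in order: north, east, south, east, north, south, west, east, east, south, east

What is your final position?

Answer: Final position: (x=4, y=4)

Derivation:
Start: (x=2, y=3)
  north (north): (x=2, y=3) -> (x=2, y=2)
  east (east): (x=2, y=2) -> (x=3, y=2)
  south (south): (x=3, y=2) -> (x=3, y=3)
  east (east): blocked, stay at (x=3, y=3)
  north (north): (x=3, y=3) -> (x=3, y=2)
  south (south): (x=3, y=2) -> (x=3, y=3)
  west (west): (x=3, y=3) -> (x=2, y=3)
  east (east): (x=2, y=3) -> (x=3, y=3)
  east (east): blocked, stay at (x=3, y=3)
  south (south): (x=3, y=3) -> (x=3, y=4)
  east (east): (x=3, y=4) -> (x=4, y=4)
Final: (x=4, y=4)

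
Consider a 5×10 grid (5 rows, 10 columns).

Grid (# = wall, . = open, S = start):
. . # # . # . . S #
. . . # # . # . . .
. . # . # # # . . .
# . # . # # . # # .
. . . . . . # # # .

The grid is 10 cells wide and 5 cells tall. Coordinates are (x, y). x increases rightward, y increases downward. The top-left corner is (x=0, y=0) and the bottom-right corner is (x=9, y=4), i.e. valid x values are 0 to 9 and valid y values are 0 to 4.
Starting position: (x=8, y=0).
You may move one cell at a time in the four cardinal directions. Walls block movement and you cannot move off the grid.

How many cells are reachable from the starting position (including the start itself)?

BFS flood-fill from (x=8, y=0):
  Distance 0: (x=8, y=0)
  Distance 1: (x=7, y=0), (x=8, y=1)
  Distance 2: (x=6, y=0), (x=7, y=1), (x=9, y=1), (x=8, y=2)
  Distance 3: (x=7, y=2), (x=9, y=2)
  Distance 4: (x=9, y=3)
  Distance 5: (x=9, y=4)
Total reachable: 11 (grid has 30 open cells total)

Answer: Reachable cells: 11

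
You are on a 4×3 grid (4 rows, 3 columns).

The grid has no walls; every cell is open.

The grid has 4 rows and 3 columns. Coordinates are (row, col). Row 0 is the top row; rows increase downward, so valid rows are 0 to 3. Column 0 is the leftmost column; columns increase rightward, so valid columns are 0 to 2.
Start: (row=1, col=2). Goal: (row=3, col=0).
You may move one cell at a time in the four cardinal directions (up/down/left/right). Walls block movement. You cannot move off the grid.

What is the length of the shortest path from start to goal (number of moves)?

BFS from (row=1, col=2) until reaching (row=3, col=0):
  Distance 0: (row=1, col=2)
  Distance 1: (row=0, col=2), (row=1, col=1), (row=2, col=2)
  Distance 2: (row=0, col=1), (row=1, col=0), (row=2, col=1), (row=3, col=2)
  Distance 3: (row=0, col=0), (row=2, col=0), (row=3, col=1)
  Distance 4: (row=3, col=0)  <- goal reached here
One shortest path (4 moves): (row=1, col=2) -> (row=1, col=1) -> (row=1, col=0) -> (row=2, col=0) -> (row=3, col=0)

Answer: Shortest path length: 4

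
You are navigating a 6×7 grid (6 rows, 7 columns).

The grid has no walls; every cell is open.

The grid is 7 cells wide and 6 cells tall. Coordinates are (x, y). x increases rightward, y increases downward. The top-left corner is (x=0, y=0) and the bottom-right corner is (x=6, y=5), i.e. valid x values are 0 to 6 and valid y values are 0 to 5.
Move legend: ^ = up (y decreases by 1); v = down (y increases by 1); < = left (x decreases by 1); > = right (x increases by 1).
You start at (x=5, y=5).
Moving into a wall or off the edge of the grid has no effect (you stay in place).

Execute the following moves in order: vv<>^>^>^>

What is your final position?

Answer: Final position: (x=6, y=2)

Derivation:
Start: (x=5, y=5)
  v (down): blocked, stay at (x=5, y=5)
  v (down): blocked, stay at (x=5, y=5)
  < (left): (x=5, y=5) -> (x=4, y=5)
  > (right): (x=4, y=5) -> (x=5, y=5)
  ^ (up): (x=5, y=5) -> (x=5, y=4)
  > (right): (x=5, y=4) -> (x=6, y=4)
  ^ (up): (x=6, y=4) -> (x=6, y=3)
  > (right): blocked, stay at (x=6, y=3)
  ^ (up): (x=6, y=3) -> (x=6, y=2)
  > (right): blocked, stay at (x=6, y=2)
Final: (x=6, y=2)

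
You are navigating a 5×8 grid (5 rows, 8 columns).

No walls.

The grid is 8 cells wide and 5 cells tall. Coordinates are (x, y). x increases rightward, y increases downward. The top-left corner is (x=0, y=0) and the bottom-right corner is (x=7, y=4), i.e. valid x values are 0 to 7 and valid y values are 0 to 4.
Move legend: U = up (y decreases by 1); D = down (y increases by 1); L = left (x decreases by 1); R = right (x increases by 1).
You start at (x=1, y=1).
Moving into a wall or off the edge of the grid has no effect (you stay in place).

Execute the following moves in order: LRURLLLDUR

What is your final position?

Answer: Final position: (x=1, y=0)

Derivation:
Start: (x=1, y=1)
  L (left): (x=1, y=1) -> (x=0, y=1)
  R (right): (x=0, y=1) -> (x=1, y=1)
  U (up): (x=1, y=1) -> (x=1, y=0)
  R (right): (x=1, y=0) -> (x=2, y=0)
  L (left): (x=2, y=0) -> (x=1, y=0)
  L (left): (x=1, y=0) -> (x=0, y=0)
  L (left): blocked, stay at (x=0, y=0)
  D (down): (x=0, y=0) -> (x=0, y=1)
  U (up): (x=0, y=1) -> (x=0, y=0)
  R (right): (x=0, y=0) -> (x=1, y=0)
Final: (x=1, y=0)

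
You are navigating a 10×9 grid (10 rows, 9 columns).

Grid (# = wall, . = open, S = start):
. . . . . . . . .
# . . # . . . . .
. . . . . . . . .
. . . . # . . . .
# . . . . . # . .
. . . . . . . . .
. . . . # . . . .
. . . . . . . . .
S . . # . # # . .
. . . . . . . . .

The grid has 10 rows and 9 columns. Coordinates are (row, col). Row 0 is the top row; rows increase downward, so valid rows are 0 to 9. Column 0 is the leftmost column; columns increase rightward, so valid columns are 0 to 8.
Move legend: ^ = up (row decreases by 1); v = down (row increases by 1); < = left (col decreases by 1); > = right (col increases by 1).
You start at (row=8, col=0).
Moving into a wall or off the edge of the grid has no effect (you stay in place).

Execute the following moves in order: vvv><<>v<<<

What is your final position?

Start: (row=8, col=0)
  v (down): (row=8, col=0) -> (row=9, col=0)
  v (down): blocked, stay at (row=9, col=0)
  v (down): blocked, stay at (row=9, col=0)
  > (right): (row=9, col=0) -> (row=9, col=1)
  < (left): (row=9, col=1) -> (row=9, col=0)
  < (left): blocked, stay at (row=9, col=0)
  > (right): (row=9, col=0) -> (row=9, col=1)
  v (down): blocked, stay at (row=9, col=1)
  < (left): (row=9, col=1) -> (row=9, col=0)
  < (left): blocked, stay at (row=9, col=0)
  < (left): blocked, stay at (row=9, col=0)
Final: (row=9, col=0)

Answer: Final position: (row=9, col=0)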